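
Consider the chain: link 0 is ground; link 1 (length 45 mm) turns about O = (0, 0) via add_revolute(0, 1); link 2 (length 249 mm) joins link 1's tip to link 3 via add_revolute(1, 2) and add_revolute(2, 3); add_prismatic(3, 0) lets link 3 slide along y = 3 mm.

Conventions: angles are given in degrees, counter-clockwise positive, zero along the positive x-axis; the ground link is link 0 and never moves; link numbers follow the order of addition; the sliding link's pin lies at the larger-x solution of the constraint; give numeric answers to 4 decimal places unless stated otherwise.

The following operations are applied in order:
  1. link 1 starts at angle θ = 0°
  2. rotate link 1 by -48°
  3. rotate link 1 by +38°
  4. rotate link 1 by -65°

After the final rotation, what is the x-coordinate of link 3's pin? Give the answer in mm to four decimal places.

geometry: r = 45 mm, L = 249 mm, e = 3 mm; θ starts at 0°
rotate link 1 by -48°: θ ← 0° -48° = -48°
rotate link 1 by +38°: θ ← -48° +38° = -10°
rotate link 1 by -65°: θ ← -10° -65° = -75°
crank pin P = (r cos θ, r sin θ) = (11.646857, -43.466662)
h = r sin θ − e = -43.466662 − 3 = -46.466662
x = r cos θ + √(L² − h²) = 11.646857 + 244.625938 = 256.272795

256.2728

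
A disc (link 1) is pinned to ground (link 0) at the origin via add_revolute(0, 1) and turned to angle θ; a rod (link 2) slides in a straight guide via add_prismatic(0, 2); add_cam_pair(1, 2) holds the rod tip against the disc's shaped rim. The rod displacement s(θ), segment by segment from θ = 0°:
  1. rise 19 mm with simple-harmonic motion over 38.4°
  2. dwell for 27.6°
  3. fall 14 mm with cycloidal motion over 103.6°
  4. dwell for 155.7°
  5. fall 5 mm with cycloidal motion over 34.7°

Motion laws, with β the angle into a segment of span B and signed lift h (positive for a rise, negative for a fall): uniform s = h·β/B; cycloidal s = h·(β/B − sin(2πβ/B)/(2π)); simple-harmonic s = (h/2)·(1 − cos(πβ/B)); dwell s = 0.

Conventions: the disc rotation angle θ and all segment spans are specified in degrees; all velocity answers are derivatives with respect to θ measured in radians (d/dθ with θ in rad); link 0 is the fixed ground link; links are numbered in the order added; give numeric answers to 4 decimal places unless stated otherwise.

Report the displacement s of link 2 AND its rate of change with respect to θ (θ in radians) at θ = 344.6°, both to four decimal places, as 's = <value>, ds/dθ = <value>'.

segment 1 (0° to 38.4°, simple-harmonic, h = 19) is passed completely: s = 0.0000 + (19) = 19.0000
segment 2 (38.4° to 66°, dwell): s unchanged at 19.0000
segment 3 (66° to 169.6°, cycloidal, h = -14) is passed completely: s = 19.0000 + (-14) = 5.0000
segment 4 (169.6° to 325.3°, dwell): s unchanged at 5.0000
θ = 344.6° falls in segment 5 (325.3° to 360°, cycloidal, h = -5): β = 344.6 − 325.3 = 19.3°, B = 34.7°; Δs = -5·(0.5562 − sin(2π·0.5562)/(2π)) = -3.0562; s = 5.0000 − 3.0562 = 1.9438
velocity in seg [325.3°–360°] (cycloidal), θ in radians: β = 19.3° = 0.3368 rad, B = 34.7° = 0.6056 rad; ds/dθ = (h/B)(1 − cos(2πβ/B)) = ((-5)/0.6056)(1 − cos(2π·0.5562)) = -16.002437 mm/rad

s = 1.9438, ds/dθ = -16.0024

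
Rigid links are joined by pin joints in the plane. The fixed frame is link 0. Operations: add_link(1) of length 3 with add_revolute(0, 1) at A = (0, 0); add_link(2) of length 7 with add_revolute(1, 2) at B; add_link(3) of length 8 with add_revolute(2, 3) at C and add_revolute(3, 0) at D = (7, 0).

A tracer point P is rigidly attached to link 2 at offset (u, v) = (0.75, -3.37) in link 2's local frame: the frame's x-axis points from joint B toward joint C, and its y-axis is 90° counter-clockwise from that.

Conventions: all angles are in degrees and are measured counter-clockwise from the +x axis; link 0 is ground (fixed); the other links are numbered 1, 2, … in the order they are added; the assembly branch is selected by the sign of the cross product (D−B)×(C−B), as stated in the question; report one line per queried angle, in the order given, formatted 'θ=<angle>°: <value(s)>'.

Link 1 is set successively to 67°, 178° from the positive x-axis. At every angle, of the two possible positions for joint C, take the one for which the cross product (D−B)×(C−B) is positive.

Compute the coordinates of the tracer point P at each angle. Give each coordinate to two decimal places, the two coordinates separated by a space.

A=(0,0), D=(7.00,0)
θ=67°: B = A + 3.00·(cos67°, sin67°) = (1.1722, 2.7615)
θ=67°: |BD| = 6.4490
θ=67°: circle(B,7.00) ∩ circle(D,8.00): a=2.0615, h=6.6896
θ=67°:   candidates: C₊=(5.8997,7.9240) cross=43.141; C₋=(0.1706,-4.1665) cross=-43.141
θ=67°:   branch + wants cross > 0 → take C=(5.8997,7.9240) (cross=43.141)
θ=67°: ex = (C−B)/|BC| = (0.6754,0.7375); ey = (-0.7375,0.6754)
θ=67°: P = B + 0.75·ex + -3.37·ey = (4.1641,1.0387)
θ=178°: B = A + 3.00·(cos178°, sin178°) = (-2.9982, 0.1047)
θ=178°: |BD| = 9.9987
θ=178°: circle(B,7.00) ∩ circle(D,8.00): a=4.2493, h=5.5627
θ=178°:   candidates: C₊=(1.3091,5.6226) cross=55.620; C₋=(1.1926,-5.5022) cross=-55.620
θ=178°:   branch + wants cross > 0 → take C=(1.3091,5.6226) (cross=55.620)
θ=178°: ex = (C−B)/|BC| = (0.6153,0.7883); ey = (-0.7883,0.6153)
θ=178°: P = B + 0.75·ex + -3.37·ey = (0.1198,-1.3777)

θ=67°: 4.16 1.04
θ=178°: 0.12 -1.38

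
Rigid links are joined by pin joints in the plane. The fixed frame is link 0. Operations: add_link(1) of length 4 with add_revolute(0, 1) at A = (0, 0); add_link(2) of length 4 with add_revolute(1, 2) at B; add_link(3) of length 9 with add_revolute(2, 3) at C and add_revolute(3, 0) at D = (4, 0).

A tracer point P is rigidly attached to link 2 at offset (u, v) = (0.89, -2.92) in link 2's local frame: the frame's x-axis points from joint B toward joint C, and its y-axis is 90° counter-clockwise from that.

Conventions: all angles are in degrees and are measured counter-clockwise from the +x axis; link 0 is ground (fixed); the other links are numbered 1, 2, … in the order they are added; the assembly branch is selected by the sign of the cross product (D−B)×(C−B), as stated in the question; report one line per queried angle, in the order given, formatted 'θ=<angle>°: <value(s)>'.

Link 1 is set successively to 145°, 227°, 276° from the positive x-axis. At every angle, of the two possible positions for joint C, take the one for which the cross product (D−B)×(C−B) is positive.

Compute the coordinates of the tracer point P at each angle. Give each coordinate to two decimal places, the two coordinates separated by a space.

A=(0,0), D=(4.00,0)
θ=145°: B = A + 4.00·(cos145°, sin145°) = (-3.2766, 2.2943)
θ=145°: |BD| = 7.6297
θ=145°: circle(B,4.00) ∩ circle(D,9.00): a=-0.4448, h=3.9752
θ=145°:   candidates: C₊=(-2.5054,6.2193) cross=30.330; C₋=(-4.8962,-1.3632) cross=-30.330
θ=145°:   branch + wants cross > 0 → take C=(-2.5054,6.2193) (cross=30.330)
θ=145°: ex = (C−B)/|BC| = (0.1928,0.9812); ey = (-0.9812,0.1928)
θ=145°: P = B + 0.89·ex + -2.92·ey = (-0.2398,2.6047)
θ=227°: B = A + 4.00·(cos227°, sin227°) = (-2.7280, -2.9254)
θ=227°: |BD| = 7.3365
θ=227°: circle(B,4.00) ∩ circle(D,9.00): a=-0.7617, h=3.9268
θ=227°:   candidates: C₊=(-4.9923,0.3720) cross=28.809; C₋=(-1.8607,-6.8303) cross=-28.809
θ=227°:   branch + wants cross > 0 → take C=(-4.9923,0.3720) (cross=28.809)
θ=227°: ex = (C−B)/|BC| = (-0.5661,0.8244); ey = (-0.8244,-0.5661)
θ=227°: P = B + 0.89·ex + -2.92·ey = (-0.8247,-0.5388)
θ=276°: B = A + 4.00·(cos276°, sin276°) = (0.4181, -3.9781)
θ=276°: |BD| = 5.3530
θ=276°: circle(B,4.00) ∩ circle(D,9.00): a=-3.3948, h=2.1155
θ=276°:   candidates: C₊=(-3.4256,-5.0854) cross=11.324; C₋=(-0.2813,-7.9165) cross=-11.324
θ=276°:   branch + wants cross > 0 → take C=(-3.4256,-5.0854) (cross=11.324)
θ=276°: ex = (C−B)/|BC| = (-0.9609,-0.2768); ey = (0.2768,-0.9609)
θ=276°: P = B + 0.89·ex + -2.92·ey = (-1.2454,-1.4186)

θ=145°: -0.24 2.60
θ=227°: -0.82 -0.54
θ=276°: -1.25 -1.42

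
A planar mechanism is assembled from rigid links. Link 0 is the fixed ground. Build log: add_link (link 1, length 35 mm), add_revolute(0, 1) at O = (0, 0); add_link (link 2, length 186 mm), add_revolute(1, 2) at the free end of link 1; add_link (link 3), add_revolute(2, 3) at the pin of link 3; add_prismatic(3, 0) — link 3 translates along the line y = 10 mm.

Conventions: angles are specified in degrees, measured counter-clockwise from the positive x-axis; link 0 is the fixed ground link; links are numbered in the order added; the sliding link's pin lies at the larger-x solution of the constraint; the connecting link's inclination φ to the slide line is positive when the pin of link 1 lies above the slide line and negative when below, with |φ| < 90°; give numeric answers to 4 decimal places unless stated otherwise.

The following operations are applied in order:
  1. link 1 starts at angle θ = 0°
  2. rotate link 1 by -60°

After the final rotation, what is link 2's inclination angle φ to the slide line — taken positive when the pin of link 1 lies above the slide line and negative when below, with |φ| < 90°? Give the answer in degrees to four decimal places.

geometry: r = 35 mm, L = 186 mm, e = 10 mm; θ starts at 0°
rotate link 1 by -60°: θ ← 0° -60° = -60°
h = r sin θ − e = -30.310889 − 10 = -40.310889
sin φ = h / L = -40.310889 / 186 = -0.21672521
φ = arcsin(-0.21672521) = -12.516761°

-12.5168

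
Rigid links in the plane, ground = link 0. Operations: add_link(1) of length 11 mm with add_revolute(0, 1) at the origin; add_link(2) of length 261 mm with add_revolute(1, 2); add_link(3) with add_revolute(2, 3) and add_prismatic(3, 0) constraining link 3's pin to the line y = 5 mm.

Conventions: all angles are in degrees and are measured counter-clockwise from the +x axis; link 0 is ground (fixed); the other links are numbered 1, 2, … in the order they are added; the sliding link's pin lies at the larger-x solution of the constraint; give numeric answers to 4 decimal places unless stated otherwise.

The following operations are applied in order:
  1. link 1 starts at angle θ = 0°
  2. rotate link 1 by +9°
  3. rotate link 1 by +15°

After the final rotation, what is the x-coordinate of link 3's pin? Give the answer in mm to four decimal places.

geometry: r = 11 mm, L = 261 mm, e = 5 mm; θ starts at 0°
rotate link 1 by +9°: θ ← 0° +9° = 9°
rotate link 1 by +15°: θ ← 9° +15° = 24°
crank pin P = (r cos θ, r sin θ) = (10.049000, 4.474103)
h = r sin θ − e = 4.474103 − 5 = -0.525897
x = r cos θ + √(L² − h²) = 10.049000 + 260.999470 = 271.048470

271.0485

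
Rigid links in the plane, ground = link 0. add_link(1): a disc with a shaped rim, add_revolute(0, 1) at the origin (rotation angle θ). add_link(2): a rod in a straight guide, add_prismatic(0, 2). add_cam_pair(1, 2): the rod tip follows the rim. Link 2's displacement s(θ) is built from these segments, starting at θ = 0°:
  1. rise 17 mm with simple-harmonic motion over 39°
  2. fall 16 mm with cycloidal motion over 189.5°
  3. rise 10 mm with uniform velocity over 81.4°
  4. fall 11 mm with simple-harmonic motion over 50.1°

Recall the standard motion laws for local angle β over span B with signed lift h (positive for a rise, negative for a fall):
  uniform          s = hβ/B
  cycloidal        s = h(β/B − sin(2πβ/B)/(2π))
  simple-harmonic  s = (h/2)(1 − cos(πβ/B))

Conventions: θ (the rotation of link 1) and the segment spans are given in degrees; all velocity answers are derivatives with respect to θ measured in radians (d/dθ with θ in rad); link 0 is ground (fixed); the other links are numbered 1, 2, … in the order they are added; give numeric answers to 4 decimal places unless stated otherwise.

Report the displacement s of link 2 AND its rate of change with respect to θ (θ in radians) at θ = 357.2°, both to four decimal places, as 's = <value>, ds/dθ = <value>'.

segment 1 (0° to 39°, simple-harmonic, h = 17) is passed completely: s = 0.0000 + (17) = 17.0000
segment 2 (39° to 228.5°, cycloidal, h = -16) is passed completely: s = 17.0000 + (-16) = 1.0000
segment 3 (228.5° to 309.9°, uniform, h = 10) is passed completely: s = 1.0000 + (10) = 11.0000
θ = 357.2° falls in segment 4 (309.9° to 360°, simple-harmonic, h = -11): β = 357.2 − 309.9 = 47.3°, B = 50.1°; Δs = -11/2·(1 − cos(π·0.9441)) = -10.9154; s = 11.0000 − 10.9154 = 0.0846
velocity in seg [309.9°–360°] (simple-harmonic), θ in radians: β = 47.3° = 0.8255 rad, B = 50.1° = 0.8744 rad; ds/dθ = (πh/(2B)) sin(πβ/B) = (π·(-11)/(2·0.8744)) sin(π·0.9441) = -3.451707 mm/rad

s = 0.0846, ds/dθ = -3.4517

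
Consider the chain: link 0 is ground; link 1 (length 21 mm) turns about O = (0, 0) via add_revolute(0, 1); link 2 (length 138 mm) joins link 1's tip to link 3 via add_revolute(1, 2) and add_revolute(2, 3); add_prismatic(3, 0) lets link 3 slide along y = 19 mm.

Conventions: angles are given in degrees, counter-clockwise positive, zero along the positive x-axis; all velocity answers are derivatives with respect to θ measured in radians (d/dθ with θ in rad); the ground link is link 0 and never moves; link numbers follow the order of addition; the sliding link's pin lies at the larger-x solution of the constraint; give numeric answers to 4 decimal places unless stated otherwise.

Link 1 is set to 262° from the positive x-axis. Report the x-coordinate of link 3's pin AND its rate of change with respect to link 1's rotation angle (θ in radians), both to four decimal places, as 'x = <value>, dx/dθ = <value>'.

geometry: r = 21 mm, L = 138 mm, e = 19 mm
crank pin P = (r cos θ, r sin θ) = (-2.922635, -20.795629)
h = r sin θ − e = -20.795629 − 19 = -39.795629
x = r cos θ + √(L² − h²) = -2.922635 + 132.137458 = 129.214823
dx/dθ = −r sin θ − h·r cos θ/√(L² − h²) (θ in radians; h = -39.795629) = 19.915424

x = 129.2148, dx/dθ = 19.9154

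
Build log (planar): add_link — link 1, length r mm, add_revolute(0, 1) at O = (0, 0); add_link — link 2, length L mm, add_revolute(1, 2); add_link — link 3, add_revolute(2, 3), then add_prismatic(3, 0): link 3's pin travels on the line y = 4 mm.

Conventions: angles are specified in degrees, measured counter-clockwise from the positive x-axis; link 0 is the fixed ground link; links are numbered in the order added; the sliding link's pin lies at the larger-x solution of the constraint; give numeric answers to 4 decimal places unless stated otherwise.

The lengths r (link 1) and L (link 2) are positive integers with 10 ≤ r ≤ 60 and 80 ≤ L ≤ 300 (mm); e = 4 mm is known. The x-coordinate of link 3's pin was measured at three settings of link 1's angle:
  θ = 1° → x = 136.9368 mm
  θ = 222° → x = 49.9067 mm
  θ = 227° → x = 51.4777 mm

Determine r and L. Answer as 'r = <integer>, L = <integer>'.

constraint per measurement: (x − r cos θ)² + (r sin θ − e)² = L²
subtracting the θ₁ and θ₂ equations cancels the r² and L² terms:
r = (x₁² − x₂²) / (2[(x₁cos θ₁ + e sin θ₁) − (x₂cos θ₂ + e sin θ₂)]) = 46.0000 → r = 46
L² = (x₁ − r cos θ₁)² + (r sin θ₁ − e)² = 8280.9979 → L = 91.0000 → L = 91
check at θ₃=227°: x = 51.4777 (printed 51.4777) ✓

r = 46, L = 91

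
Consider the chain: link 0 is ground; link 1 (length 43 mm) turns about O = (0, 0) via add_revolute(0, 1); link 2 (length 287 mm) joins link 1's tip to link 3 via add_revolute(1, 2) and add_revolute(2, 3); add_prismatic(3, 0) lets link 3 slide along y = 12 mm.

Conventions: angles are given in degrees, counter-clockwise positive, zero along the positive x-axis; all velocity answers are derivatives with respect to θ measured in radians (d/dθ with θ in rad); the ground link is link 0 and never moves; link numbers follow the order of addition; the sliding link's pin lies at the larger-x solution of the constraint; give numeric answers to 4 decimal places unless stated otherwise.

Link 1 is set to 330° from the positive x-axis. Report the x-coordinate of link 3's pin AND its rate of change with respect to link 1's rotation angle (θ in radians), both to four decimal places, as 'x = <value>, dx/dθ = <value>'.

geometry: r = 43 mm, L = 287 mm, e = 12 mm
crank pin P = (r cos θ, r sin θ) = (37.239092, -21.500000)
h = r sin θ − e = -21.500000 − 12 = -33.500000
x = r cos θ + √(L² − h²) = 37.239092 + 285.038155 = 322.277248
dx/dθ = −r sin θ − h·r cos θ/√(L² − h²) (θ in radians; h = -33.500000) = 25.876641

x = 322.2772, dx/dθ = 25.8766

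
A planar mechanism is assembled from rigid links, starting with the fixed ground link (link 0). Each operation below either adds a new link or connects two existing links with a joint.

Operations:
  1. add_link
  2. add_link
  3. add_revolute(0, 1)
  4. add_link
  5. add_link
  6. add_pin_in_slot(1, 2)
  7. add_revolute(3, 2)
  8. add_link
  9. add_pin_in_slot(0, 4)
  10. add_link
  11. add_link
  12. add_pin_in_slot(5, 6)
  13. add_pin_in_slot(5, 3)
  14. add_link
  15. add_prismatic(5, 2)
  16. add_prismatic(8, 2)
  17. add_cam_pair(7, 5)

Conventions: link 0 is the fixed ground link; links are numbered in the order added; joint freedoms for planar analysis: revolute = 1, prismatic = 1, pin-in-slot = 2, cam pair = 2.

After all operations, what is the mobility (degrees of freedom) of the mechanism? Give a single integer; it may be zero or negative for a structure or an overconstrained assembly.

link 0 = ground. State L|J1|J2 = 1|0|0
+link1  2|0|0
+link2  3|0|0
R(0,1) f=1→J1  3|1|0
+link3  4|1|0
+link4  5|1|0
PS(1,2) f=2→J2  5|1|1
R(3,2) f=1→J1  5|2|1
+link5  6|2|1
PS(0,4) f=2→J2  6|2|2
+link6  7|2|2
+link7  8|2|2
PS(5,6) f=2→J2  8|2|3
PS(5,3) f=2→J2  8|2|4
+link8  9|2|4
P(5,2) f=1→J1  9|3|4
P(8,2) f=1→J1  9|4|4
C(7,5) f=2→J2  9|4|5
M = 3(9−1)−2·4−5 = 24−8−5 = 11

M = 11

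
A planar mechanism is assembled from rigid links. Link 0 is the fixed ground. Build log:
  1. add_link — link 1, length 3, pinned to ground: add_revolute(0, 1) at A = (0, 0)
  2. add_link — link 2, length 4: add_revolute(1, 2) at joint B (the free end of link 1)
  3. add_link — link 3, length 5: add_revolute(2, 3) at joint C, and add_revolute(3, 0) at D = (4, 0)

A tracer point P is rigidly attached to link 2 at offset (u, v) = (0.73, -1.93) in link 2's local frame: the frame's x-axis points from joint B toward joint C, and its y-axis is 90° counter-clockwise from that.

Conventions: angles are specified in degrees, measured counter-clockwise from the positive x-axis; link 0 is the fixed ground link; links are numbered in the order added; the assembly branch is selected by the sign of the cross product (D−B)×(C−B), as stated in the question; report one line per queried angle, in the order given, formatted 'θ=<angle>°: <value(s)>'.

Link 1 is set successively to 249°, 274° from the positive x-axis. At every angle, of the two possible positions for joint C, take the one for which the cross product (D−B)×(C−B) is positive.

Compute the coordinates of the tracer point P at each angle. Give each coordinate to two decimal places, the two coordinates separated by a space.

A=(0,0), D=(4.00,0)
θ=249°: B = A + 3.00·(cos249°, sin249°) = (-1.0751, -2.8007)
θ=249°: |BD| = 5.7966
θ=249°: circle(B,4.00) ∩ circle(D,5.00): a=2.1220, h=3.3907
θ=249°:   candidates: C₊=(-0.8555,1.1932) cross=19.655; C₋=(2.4211,-4.7441) cross=-19.655
θ=249°:   branch + wants cross > 0 → take C=(-0.8555,1.1932) (cross=19.655)
θ=249°: ex = (C−B)/|BC| = (0.0549,0.9985); ey = (-0.9985,0.0549)
θ=249°: P = B + 0.73·ex + -1.93·ey = (0.8921,-2.1778)
θ=274°: B = A + 3.00·(cos274°, sin274°) = (0.2093, -2.9927)
θ=274°: |BD| = 4.8297
θ=274°: circle(B,4.00) ∩ circle(D,5.00): a=1.4831, h=3.7149
θ=274°:   candidates: C₊=(-0.9286,0.8421) cross=17.942; C₋=(3.6752,-4.9894) cross=-17.942
θ=274°:   branch + wants cross > 0 → take C=(-0.9286,0.8421) (cross=17.942)
θ=274°: ex = (C−B)/|BC| = (-0.2845,0.9587); ey = (-0.9587,-0.2845)
θ=274°: P = B + 0.73·ex + -1.93·ey = (1.8519,-1.7438)

θ=249°: 0.89 -2.18
θ=274°: 1.85 -1.74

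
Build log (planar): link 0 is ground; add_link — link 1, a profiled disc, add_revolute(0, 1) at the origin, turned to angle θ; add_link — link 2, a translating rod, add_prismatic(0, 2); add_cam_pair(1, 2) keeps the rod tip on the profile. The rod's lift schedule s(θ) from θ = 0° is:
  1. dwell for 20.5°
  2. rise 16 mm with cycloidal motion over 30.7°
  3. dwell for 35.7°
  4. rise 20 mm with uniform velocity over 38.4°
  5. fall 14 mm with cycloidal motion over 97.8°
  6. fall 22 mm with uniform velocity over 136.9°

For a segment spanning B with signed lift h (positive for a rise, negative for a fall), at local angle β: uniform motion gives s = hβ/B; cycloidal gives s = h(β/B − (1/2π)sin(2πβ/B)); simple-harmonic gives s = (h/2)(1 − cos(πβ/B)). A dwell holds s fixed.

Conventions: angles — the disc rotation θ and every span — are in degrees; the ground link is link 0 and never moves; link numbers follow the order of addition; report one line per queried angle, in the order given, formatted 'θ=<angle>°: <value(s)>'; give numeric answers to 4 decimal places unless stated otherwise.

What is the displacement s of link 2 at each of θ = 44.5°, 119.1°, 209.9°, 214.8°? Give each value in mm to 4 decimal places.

seg 1 [0°–20.5°] dwell: s stays 0.0000
seg 2 [20.5°–51.2°] cycloidal, h=16: θ=44.5° here. β=24, B=30.7. 16·(0.7818 − sin(2π·0.7818)/(2π)) = 15.0041 → s = 15.0041
seg 2 [20.5°–51.2°] cycloidal, h=16: full span → s += 16 → s = 16.0000
seg 3 [51.2°–86.9°] dwell: s stays 16.0000
seg 4 [86.9°–125.3°] uniform, h=20: θ=119.1° here. β=32.2, B=38.4. 20·32.2/38.4 = 16.7708 → s = 32.7708
seg 4 [86.9°–125.3°] uniform, h=20: full span → s += 20 → s = 36.0000
seg 5 [125.3°–223.1°] cycloidal, h=-14: θ=209.9° here. β=84.6, B=97.8. -14·(0.8650 − sin(2π·0.8650)/(2π)) = -13.7815 → s = 22.2185
seg 5 [125.3°–223.1°] cycloidal, h=-14: θ=214.8° here. β=89.5, B=97.8. -14·(0.9151 − sin(2π·0.9151)/(2π)) = -13.9445 → s = 22.0555

θ=44.5°: 15.0041
θ=119.1°: 32.7708
θ=209.9°: 22.2185
θ=214.8°: 22.0555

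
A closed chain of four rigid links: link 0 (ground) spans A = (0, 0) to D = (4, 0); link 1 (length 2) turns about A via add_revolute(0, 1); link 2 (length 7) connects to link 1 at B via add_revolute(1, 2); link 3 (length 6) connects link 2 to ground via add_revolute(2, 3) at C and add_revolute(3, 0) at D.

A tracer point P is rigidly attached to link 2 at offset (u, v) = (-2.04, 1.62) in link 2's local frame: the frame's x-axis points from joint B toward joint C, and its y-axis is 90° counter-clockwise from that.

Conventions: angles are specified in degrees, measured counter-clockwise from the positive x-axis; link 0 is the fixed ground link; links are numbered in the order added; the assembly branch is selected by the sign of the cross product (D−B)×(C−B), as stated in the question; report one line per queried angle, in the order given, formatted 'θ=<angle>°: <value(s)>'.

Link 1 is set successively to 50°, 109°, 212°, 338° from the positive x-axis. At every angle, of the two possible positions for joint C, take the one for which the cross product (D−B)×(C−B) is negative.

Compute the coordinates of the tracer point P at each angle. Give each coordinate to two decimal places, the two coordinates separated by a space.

A=(0,0), D=(4.00,0)
θ=50°: B = A + 2.00·(cos50°, sin50°) = (1.2856, 1.5321)
θ=50°: |BD| = 3.1170
θ=50°: circle(B,7.00) ∩ circle(D,6.00): a=3.6438, h=5.9768
θ=50°:   candidates: C₊=(7.3967,4.9460) cross=18.629; C₋=(1.5210,-5.4639) cross=-18.629
θ=50°:   branch - wants cross < 0 → take C=(1.5210,-5.4639) (cross=-18.629)
θ=50°: ex = (C−B)/|BC| = (0.0336,-0.9994); ey = (0.9994,0.0336)
θ=50°: P = B + -2.04·ex + 1.62·ey = (2.8360,3.6254)
θ=109°: B = A + 2.00·(cos109°, sin109°) = (-0.6511, 1.8910)
θ=109°: |BD| = 5.0209
θ=109°: circle(B,7.00) ∩ circle(D,6.00): a=3.8050, h=5.8755
θ=109°:   candidates: C₊=(5.0866,5.9008) cross=29.500; C₋=(0.6608,-4.9849) cross=-29.500
θ=109°:   branch - wants cross < 0 → take C=(0.6608,-4.9849) (cross=-29.500)
θ=109°: ex = (C−B)/|BC| = (0.1874,-0.9823); ey = (0.9823,0.1874)
θ=109°: P = B + -2.04·ex + 1.62·ey = (0.5578,4.1985)
θ=212°: B = A + 2.00·(cos212°, sin212°) = (-1.6961, -1.0598)
θ=212°: |BD| = 5.7939
θ=212°: circle(B,7.00) ∩ circle(D,6.00): a=4.0188, h=5.7314
θ=212°:   candidates: C₊=(1.2065,5.3100) cross=33.207; C₋=(3.3033,-5.9594) cross=-33.207
θ=212°:   branch - wants cross < 0 → take C=(3.3033,-5.9594) (cross=-33.207)
θ=212°: ex = (C−B)/|BC| = (0.7142,-0.6999); ey = (0.6999,0.7142)
θ=212°: P = B + -2.04·ex + 1.62·ey = (-2.0192,1.5250)
θ=338°: B = A + 2.00·(cos338°, sin338°) = (1.8544, -0.7492)
θ=338°: |BD| = 2.2727
θ=338°: circle(B,7.00) ∩ circle(D,6.00): a=3.9964, h=5.7471
θ=338°:   candidates: C₊=(3.7328,5.9940) cross=13.061; C₋=(7.5220,-4.8576) cross=-13.061
θ=338°:   branch - wants cross < 0 → take C=(7.5220,-4.8576) (cross=-13.061)
θ=338°: ex = (C−B)/|BC| = (0.8097,-0.5869); ey = (0.5869,0.8097)
θ=338°: P = B + -2.04·ex + 1.62·ey = (1.1535,1.7597)

θ=50°: 2.84 3.63
θ=109°: 0.56 4.20
θ=212°: -2.02 1.53
θ=338°: 1.15 1.76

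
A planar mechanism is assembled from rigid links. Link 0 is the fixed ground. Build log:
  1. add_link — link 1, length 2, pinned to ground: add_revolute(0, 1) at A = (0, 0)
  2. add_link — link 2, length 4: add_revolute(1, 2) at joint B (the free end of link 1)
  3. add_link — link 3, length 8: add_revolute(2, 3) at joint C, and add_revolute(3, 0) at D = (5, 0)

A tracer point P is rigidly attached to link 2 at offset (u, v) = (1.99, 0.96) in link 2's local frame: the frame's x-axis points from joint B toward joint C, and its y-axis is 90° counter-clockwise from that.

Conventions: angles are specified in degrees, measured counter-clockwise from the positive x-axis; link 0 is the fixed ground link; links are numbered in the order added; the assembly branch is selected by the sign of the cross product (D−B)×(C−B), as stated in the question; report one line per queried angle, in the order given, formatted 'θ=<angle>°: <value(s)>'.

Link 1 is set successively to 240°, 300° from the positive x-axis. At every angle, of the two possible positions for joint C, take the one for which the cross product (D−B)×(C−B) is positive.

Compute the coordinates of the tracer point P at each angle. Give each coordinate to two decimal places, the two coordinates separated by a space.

A=(0,0), D=(5.00,0)
θ=240°: B = A + 2.00·(cos240°, sin240°) = (-1.0000, -1.7321)
θ=240°: |BD| = 6.2450
θ=240°: circle(B,4.00) ∩ circle(D,8.00): a=-0.7206, h=3.9346
θ=240°:   candidates: C₊=(-2.7836,1.8483) cross=24.571; C₋=(-0.6011,-5.7121) cross=-24.571
θ=240°:   branch + wants cross > 0 → take C=(-2.7836,1.8483) (cross=24.571)
θ=240°: ex = (C−B)/|BC| = (-0.4459,0.8951); ey = (-0.8951,-0.4459)
θ=240°: P = B + 1.99·ex + 0.96·ey = (-2.7466,-0.3789)
θ=300°: B = A + 2.00·(cos300°, sin300°) = (1.0000, -1.7321)
θ=300°: |BD| = 4.3589
θ=300°: circle(B,4.00) ∩ circle(D,8.00): a=-3.3265, h=2.2213
θ=300°:   candidates: C₊=(-2.9353,-1.0155) cross=9.682; C₋=(-1.1700,-5.0923) cross=-9.682
θ=300°:   branch + wants cross > 0 → take C=(-2.9353,-1.0155) (cross=9.682)
θ=300°: ex = (C−B)/|BC| = (-0.9838,0.1791); ey = (-0.1791,-0.9838)
θ=300°: P = B + 1.99·ex + 0.96·ey = (-1.1298,-2.3200)

θ=240°: -2.75 -0.38
θ=300°: -1.13 -2.32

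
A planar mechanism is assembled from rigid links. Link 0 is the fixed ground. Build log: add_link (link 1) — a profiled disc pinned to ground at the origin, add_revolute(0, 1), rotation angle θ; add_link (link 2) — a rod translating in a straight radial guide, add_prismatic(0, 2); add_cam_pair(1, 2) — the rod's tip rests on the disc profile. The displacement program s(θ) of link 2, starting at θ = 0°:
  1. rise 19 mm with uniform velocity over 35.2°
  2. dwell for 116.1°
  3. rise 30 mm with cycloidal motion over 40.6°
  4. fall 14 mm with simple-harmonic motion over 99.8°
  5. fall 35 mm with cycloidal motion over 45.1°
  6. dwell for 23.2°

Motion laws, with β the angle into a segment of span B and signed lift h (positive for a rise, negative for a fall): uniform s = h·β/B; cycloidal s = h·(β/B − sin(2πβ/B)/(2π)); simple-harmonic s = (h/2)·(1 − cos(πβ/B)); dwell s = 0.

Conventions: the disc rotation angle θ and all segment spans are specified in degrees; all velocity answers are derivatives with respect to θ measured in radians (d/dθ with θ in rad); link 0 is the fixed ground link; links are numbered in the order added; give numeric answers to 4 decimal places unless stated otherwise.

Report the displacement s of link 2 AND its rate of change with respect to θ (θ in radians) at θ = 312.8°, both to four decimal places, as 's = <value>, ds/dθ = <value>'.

seg 1 [0°–35.2°] uniform, h=19: full span → s += 19 → s = 19.0000
seg 2 [35.2°–151.3°] dwell: s stays 19.0000
seg 3 [151.3°–191.9°] cycloidal, h=30: full span → s += 30 → s = 49.0000
seg 4 [191.9°–291.7°] simple-harmonic, h=-14: full span → s += -14 → s = 35.0000
seg 5 [291.7°–336.8°] cycloidal, h=-35: θ=312.8° here. β=21.1, B=45.1. -35·(0.4678 − sin(2π·0.4678)/(2π)) = -15.2571 → s = 19.7429
velocity in seg [291.7°–336.8°] (cycloidal), θ in radians: β = 21.1° = 0.3683 rad, B = 45.1° = 0.7871 rad; ds/dθ = (h/B)(1 − cos(2πβ/B)) = ((-35)/0.7871)(1 − cos(2π·0.4678)) = -88.024979 mm/rad

s = 19.7429, ds/dθ = -88.0250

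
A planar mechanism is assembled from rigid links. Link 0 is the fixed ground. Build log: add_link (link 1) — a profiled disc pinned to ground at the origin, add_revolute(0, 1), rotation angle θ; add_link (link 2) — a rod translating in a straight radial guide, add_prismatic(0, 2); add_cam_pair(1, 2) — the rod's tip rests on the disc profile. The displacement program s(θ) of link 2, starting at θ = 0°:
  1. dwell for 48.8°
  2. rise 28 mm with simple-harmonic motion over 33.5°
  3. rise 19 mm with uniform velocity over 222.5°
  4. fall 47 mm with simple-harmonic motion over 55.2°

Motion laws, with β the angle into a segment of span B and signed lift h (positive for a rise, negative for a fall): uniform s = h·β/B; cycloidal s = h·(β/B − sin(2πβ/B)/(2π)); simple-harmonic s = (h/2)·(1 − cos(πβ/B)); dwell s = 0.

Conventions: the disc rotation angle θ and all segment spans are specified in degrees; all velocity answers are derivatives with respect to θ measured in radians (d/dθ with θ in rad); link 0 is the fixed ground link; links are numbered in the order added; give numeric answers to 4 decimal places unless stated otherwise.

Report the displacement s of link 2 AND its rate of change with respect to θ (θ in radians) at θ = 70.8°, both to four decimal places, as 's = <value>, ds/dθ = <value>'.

seg 1 [0°–48.8°] dwell: s stays 0.0000
seg 2 [48.8°–82.3°] simple-harmonic, h=28: θ=70.8° here. β=22, B=33.5. 28/2·(1 − cos(π·0.6567)) = 20.6176 → s = 20.6176
velocity in seg [48.8°–82.3°] (simple-harmonic), θ in radians: β = 22° = 0.3840 rad, B = 33.5° = 0.5847 rad; ds/dθ = (πh/(2B)) sin(πβ/B) = (π·28/(2·0.5847)) sin(π·0.6567) = 66.289509 mm/rad

s = 20.6176, ds/dθ = 66.2895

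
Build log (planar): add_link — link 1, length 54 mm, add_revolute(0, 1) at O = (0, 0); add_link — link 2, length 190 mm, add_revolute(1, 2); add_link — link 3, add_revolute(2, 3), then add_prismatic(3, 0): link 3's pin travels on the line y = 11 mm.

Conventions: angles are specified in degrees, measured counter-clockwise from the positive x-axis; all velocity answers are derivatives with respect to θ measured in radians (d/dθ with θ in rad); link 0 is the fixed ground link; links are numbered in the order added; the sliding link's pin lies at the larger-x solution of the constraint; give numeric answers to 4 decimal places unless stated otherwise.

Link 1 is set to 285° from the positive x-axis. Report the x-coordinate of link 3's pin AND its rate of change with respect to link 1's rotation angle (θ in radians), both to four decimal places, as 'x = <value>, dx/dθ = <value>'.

geometry: r = 54 mm, L = 190 mm, e = 11 mm
crank pin P = (r cos θ, r sin θ) = (13.976228, -52.159995)
h = r sin θ − e = -52.159995 − 11 = -63.159995
x = r cos θ + √(L² − h²) = 13.976228 + 179.194908 = 193.171137
dx/dθ = −r sin θ − h·r cos θ/√(L² − h²) (θ in radians; h = -63.159995) = 57.086131

x = 193.1711, dx/dθ = 57.0861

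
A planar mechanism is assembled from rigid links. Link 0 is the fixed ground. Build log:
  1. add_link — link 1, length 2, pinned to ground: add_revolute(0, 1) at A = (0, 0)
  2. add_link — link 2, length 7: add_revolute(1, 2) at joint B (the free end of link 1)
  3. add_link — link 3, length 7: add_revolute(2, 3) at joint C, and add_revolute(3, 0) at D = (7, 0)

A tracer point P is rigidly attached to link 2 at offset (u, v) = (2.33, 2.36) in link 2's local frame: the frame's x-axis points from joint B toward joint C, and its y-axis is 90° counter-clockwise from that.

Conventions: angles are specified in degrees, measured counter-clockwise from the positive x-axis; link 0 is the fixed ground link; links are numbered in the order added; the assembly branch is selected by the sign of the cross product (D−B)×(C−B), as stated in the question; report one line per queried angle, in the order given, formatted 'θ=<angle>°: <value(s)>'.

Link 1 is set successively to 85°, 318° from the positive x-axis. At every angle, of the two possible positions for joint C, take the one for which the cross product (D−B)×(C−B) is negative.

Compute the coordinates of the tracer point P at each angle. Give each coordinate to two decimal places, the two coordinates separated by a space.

A=(0,0), D=(7.00,0)
θ=85°: B = A + 2.00·(cos85°, sin85°) = (0.1743, 1.9924)
θ=85°: |BD| = 7.1105
θ=85°: circle(B,7.00) ∩ circle(D,7.00): a=3.5553, h=6.0299
θ=85°:   candidates: C₊=(5.2768,6.7846) cross=42.876; C₋=(1.8976,-4.7922) cross=-42.876
θ=85°:   branch - wants cross < 0 → take C=(1.8976,-4.7922) (cross=-42.876)
θ=85°: ex = (C−B)/|BC| = (0.2462,-0.9692); ey = (0.9692,0.2462)
θ=85°: P = B + 2.33·ex + 2.36·ey = (3.0353,0.3151)
θ=318°: B = A + 2.00·(cos318°, sin318°) = (1.4863, -1.3383)
θ=318°: |BD| = 5.6738
θ=318°: circle(B,7.00) ∩ circle(D,7.00): a=2.8369, h=6.3994
θ=318°:   candidates: C₊=(2.7337,5.5497) cross=36.309; C₋=(5.7525,-6.8880) cross=-36.309
θ=318°:   branch - wants cross < 0 → take C=(5.7525,-6.8880) (cross=-36.309)
θ=318°: ex = (C−B)/|BC| = (0.6095,-0.7928); ey = (0.7928,0.6095)
θ=318°: P = B + 2.33·ex + 2.36·ey = (4.7774,-1.7472)

θ=85°: 3.04 0.32
θ=318°: 4.78 -1.75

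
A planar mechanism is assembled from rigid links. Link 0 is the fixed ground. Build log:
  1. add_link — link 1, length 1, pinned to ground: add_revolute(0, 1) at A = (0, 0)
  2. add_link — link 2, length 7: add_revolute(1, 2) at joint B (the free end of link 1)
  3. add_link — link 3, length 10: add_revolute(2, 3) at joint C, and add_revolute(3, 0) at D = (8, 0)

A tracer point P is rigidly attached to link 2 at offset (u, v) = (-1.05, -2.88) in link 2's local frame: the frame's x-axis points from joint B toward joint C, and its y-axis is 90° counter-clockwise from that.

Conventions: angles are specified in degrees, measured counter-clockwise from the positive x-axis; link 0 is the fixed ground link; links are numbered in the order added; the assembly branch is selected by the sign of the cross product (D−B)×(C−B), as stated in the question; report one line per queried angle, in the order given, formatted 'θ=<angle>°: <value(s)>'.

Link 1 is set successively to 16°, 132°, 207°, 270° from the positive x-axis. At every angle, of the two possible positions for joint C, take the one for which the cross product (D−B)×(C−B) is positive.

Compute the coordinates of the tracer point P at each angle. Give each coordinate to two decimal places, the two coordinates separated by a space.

A=(0,0), D=(8.00,0)
θ=16°: B = A + 1.00·(cos16°, sin16°) = (0.9613, 0.2756)
θ=16°: |BD| = 7.0441
θ=16°: circle(B,7.00) ∩ circle(D,10.00): a=-0.0980, h=6.9993
θ=16°:   candidates: C₊=(1.1373,7.2734) cross=49.304; C₋=(0.5895,-6.7145) cross=-49.304
θ=16°:   branch + wants cross > 0 → take C=(1.1373,7.2734) (cross=49.304)
θ=16°: ex = (C−B)/|BC| = (0.0251,0.9997); ey = (-0.9997,0.0251)
θ=16°: P = B + -1.05·ex + -2.88·ey = (3.8140,-0.8464)
θ=132°: B = A + 1.00·(cos132°, sin132°) = (-0.6691, 0.7431)
θ=132°: |BD| = 8.7009
θ=132°: circle(B,7.00) ∩ circle(D,10.00): a=1.4197, h=6.8545
θ=132°:   candidates: C₊=(1.3309,7.4514) cross=59.641; C₋=(0.1600,-6.2076) cross=-59.641
θ=132°:   branch + wants cross > 0 → take C=(1.3309,7.4514) (cross=59.641)
θ=132°: ex = (C−B)/|BC| = (0.2857,0.9583); ey = (-0.9583,0.2857)
θ=132°: P = B + -1.05·ex + -2.88·ey = (1.7908,-1.0859)
θ=207°: B = A + 1.00·(cos207°, sin207°) = (-0.8910, -0.4540)
θ=207°: |BD| = 8.9026
θ=207°: circle(B,7.00) ∩ circle(D,10.00): a=1.5870, h=6.8177
θ=207°:   candidates: C₊=(0.3462,6.4358) cross=60.696; C₋=(1.0416,-7.1819) cross=-60.696
θ=207°:   branch + wants cross > 0 → take C=(0.3462,6.4358) (cross=60.696)
θ=207°: ex = (C−B)/|BC| = (0.1767,0.9843); ey = (-0.9843,0.1767)
θ=207°: P = B + -1.05·ex + -2.88·ey = (1.7581,-1.9965)
θ=270°: B = A + 1.00·(cos270°, sin270°) = (-0.0000, -1.0000)
θ=270°: |BD| = 8.0623
θ=270°: circle(B,7.00) ∩ circle(D,10.00): a=0.8682, h=6.9459
θ=270°:   candidates: C₊=(-0.0000,6.0000) cross=56.000; C₋=(1.7231,-7.7846) cross=-56.000
θ=270°:   branch + wants cross > 0 → take C=(-0.0000,6.0000) (cross=56.000)
θ=270°: ex = (C−B)/|BC| = (-0.0000,1.0000); ey = (-1.0000,-0.0000)
θ=270°: P = B + -1.05·ex + -2.88·ey = (2.8800,-2.0500)

θ=16°: 3.81 -0.85
θ=132°: 1.79 -1.09
θ=207°: 1.76 -2.00
θ=270°: 2.88 -2.05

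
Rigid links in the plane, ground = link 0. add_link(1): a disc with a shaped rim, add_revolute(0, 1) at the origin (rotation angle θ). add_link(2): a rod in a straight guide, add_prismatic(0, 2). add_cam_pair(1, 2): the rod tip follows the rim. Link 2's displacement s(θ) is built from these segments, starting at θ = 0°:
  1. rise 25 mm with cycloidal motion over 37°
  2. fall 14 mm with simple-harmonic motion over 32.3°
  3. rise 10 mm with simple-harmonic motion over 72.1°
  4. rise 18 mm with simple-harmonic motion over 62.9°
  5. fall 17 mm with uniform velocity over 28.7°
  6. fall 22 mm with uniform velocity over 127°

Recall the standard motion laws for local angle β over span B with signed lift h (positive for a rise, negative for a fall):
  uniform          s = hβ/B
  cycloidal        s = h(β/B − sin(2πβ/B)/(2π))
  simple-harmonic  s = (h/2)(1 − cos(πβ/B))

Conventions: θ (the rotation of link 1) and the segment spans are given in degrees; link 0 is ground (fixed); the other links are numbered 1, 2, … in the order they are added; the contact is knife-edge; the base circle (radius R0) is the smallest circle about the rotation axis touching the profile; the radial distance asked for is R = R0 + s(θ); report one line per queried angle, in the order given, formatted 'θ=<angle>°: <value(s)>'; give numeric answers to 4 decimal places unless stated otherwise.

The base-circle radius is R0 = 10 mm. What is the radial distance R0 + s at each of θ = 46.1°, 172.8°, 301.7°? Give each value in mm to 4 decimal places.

segment 1 (0° to 37°, cycloidal, h = 25) is passed completely: s = 0.0000 + (25) = 25.0000
θ = 46.1° falls in segment 2 (37° to 69.3°, simple-harmonic, h = -14): β = 46.1 − 37 = 9.1°, B = 32.3°; Δs = -14/2·(1 − cos(π·0.2817)) = -2.5675; s = 25.0000 − 2.5675 = 22.4325
segment 2 (37° to 69.3°, simple-harmonic, h = -14) is passed completely: s = 25.0000 + (-14) = 11.0000
segment 3 (69.3° to 141.4°, simple-harmonic, h = 10) is passed completely: s = 11.0000 + (10) = 21.0000
θ = 172.8° falls in segment 4 (141.4° to 204.3°, simple-harmonic, h = 18): β = 172.8 − 141.4 = 31.4°, B = 62.9°; Δs = 18/2·(1 − cos(π·0.4992)) = 8.9775; s = 21.0000 + 8.9775 = 29.9775
segment 4 (141.4° to 204.3°, simple-harmonic, h = 18) is passed completely: s = 21.0000 + (18) = 39.0000
segment 5 (204.3° to 233°, uniform, h = -17) is passed completely: s = 39.0000 + (-17) = 22.0000
θ = 301.7° falls in segment 6 (233° to 360°, uniform, h = -22): β = 301.7 − 233 = 68.7°, B = 127°; Δs = -22·68.7/127 = -11.9008; s = 22.0000 − 11.9008 = 10.0992
θ=46.1°: R = R0 + s = 10 + 22.4325 = 32.4325
θ=172.8°: R = R0 + s = 10 + 29.9775 = 39.9775
θ=301.7°: R = R0 + s = 10 + 10.0992 = 20.0992

θ=46.1°: 32.4325
θ=172.8°: 39.9775
θ=301.7°: 20.0992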